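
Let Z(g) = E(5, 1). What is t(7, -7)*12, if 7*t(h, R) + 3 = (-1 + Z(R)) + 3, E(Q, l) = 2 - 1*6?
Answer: -60/7 ≈ -8.5714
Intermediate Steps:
E(Q, l) = -4 (E(Q, l) = 2 - 6 = -4)
Z(g) = -4
t(h, R) = -5/7 (t(h, R) = -3/7 + ((-1 - 4) + 3)/7 = -3/7 + (-5 + 3)/7 = -3/7 + (⅐)*(-2) = -3/7 - 2/7 = -5/7)
t(7, -7)*12 = -5/7*12 = -60/7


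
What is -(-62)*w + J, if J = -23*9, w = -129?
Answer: -8205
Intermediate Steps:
J = -207
-(-62)*w + J = -(-62)*(-129) - 207 = -62*129 - 207 = -7998 - 207 = -8205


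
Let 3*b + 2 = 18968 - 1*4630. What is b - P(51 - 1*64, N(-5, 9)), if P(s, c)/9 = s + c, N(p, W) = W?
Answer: 14444/3 ≈ 4814.7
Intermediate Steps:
P(s, c) = 9*c + 9*s (P(s, c) = 9*(s + c) = 9*(c + s) = 9*c + 9*s)
b = 14336/3 (b = -⅔ + (18968 - 1*4630)/3 = -⅔ + (18968 - 4630)/3 = -⅔ + (⅓)*14338 = -⅔ + 14338/3 = 14336/3 ≈ 4778.7)
b - P(51 - 1*64, N(-5, 9)) = 14336/3 - (9*9 + 9*(51 - 1*64)) = 14336/3 - (81 + 9*(51 - 64)) = 14336/3 - (81 + 9*(-13)) = 14336/3 - (81 - 117) = 14336/3 - 1*(-36) = 14336/3 + 36 = 14444/3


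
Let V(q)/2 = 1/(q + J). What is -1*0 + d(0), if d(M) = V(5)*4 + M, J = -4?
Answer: 8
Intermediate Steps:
V(q) = 2/(-4 + q) (V(q) = 2/(q - 4) = 2/(-4 + q))
d(M) = 8 + M (d(M) = (2/(-4 + 5))*4 + M = (2/1)*4 + M = (2*1)*4 + M = 2*4 + M = 8 + M)
-1*0 + d(0) = -1*0 + (8 + 0) = 0 + 8 = 8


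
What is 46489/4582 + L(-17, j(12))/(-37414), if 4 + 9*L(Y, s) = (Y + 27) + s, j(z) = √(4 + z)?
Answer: 7827004597/771439266 ≈ 10.146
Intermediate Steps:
L(Y, s) = 23/9 + Y/9 + s/9 (L(Y, s) = -4/9 + ((Y + 27) + s)/9 = -4/9 + ((27 + Y) + s)/9 = -4/9 + (27 + Y + s)/9 = -4/9 + (3 + Y/9 + s/9) = 23/9 + Y/9 + s/9)
46489/4582 + L(-17, j(12))/(-37414) = 46489/4582 + (23/9 + (⅑)*(-17) + √(4 + 12)/9)/(-37414) = 46489*(1/4582) + (23/9 - 17/9 + √16/9)*(-1/37414) = 46489/4582 + (23/9 - 17/9 + (⅑)*4)*(-1/37414) = 46489/4582 + (23/9 - 17/9 + 4/9)*(-1/37414) = 46489/4582 + (10/9)*(-1/37414) = 46489/4582 - 5/168363 = 7827004597/771439266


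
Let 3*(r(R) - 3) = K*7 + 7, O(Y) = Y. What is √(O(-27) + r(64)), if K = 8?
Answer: I*√3 ≈ 1.732*I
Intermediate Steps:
r(R) = 24 (r(R) = 3 + (8*7 + 7)/3 = 3 + (56 + 7)/3 = 3 + (⅓)*63 = 3 + 21 = 24)
√(O(-27) + r(64)) = √(-27 + 24) = √(-3) = I*√3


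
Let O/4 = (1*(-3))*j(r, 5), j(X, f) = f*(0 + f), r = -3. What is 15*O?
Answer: -4500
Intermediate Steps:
j(X, f) = f**2 (j(X, f) = f*f = f**2)
O = -300 (O = 4*((1*(-3))*5**2) = 4*(-3*25) = 4*(-75) = -300)
15*O = 15*(-300) = -4500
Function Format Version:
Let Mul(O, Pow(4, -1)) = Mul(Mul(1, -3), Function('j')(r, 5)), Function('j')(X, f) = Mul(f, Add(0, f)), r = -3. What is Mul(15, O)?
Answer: -4500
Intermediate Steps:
Function('j')(X, f) = Pow(f, 2) (Function('j')(X, f) = Mul(f, f) = Pow(f, 2))
O = -300 (O = Mul(4, Mul(Mul(1, -3), Pow(5, 2))) = Mul(4, Mul(-3, 25)) = Mul(4, -75) = -300)
Mul(15, O) = Mul(15, -300) = -4500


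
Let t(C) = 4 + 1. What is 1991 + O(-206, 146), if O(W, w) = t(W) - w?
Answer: 1850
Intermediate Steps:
t(C) = 5
O(W, w) = 5 - w
1991 + O(-206, 146) = 1991 + (5 - 1*146) = 1991 + (5 - 146) = 1991 - 141 = 1850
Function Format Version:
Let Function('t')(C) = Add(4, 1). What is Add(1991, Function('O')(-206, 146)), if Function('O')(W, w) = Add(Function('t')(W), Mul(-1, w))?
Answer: 1850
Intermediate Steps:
Function('t')(C) = 5
Function('O')(W, w) = Add(5, Mul(-1, w))
Add(1991, Function('O')(-206, 146)) = Add(1991, Add(5, Mul(-1, 146))) = Add(1991, Add(5, -146)) = Add(1991, -141) = 1850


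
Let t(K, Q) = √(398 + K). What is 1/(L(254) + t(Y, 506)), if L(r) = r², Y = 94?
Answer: 16129/1040578441 - √123/2081156882 ≈ 1.5495e-5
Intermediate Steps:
1/(L(254) + t(Y, 506)) = 1/(254² + √(398 + 94)) = 1/(64516 + √492) = 1/(64516 + 2*√123)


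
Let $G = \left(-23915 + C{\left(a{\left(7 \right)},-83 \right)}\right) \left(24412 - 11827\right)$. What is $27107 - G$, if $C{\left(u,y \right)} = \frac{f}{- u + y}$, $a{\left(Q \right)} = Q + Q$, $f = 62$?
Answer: $\frac{29197526324}{97} \approx 3.0101 \cdot 10^{8}$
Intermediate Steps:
$a{\left(Q \right)} = 2 Q$
$C{\left(u,y \right)} = \frac{62}{y - u}$ ($C{\left(u,y \right)} = \frac{62}{- u + y} = \frac{62}{y - u}$)
$G = - \frac{29194896945}{97}$ ($G = \left(-23915 + \frac{62}{-83 - 2 \cdot 7}\right) \left(24412 - 11827\right) = \left(-23915 + \frac{62}{-83 - 14}\right) 12585 = \left(-23915 + \frac{62}{-97}\right) 12585 = \left(-23915 + 62 \left(- \frac{1}{97}\right)\right) 12585 = \left(-23915 - \frac{62}{97}\right) 12585 = \left(- \frac{2319817}{97}\right) 12585 = - \frac{29194896945}{97} \approx -3.0098 \cdot 10^{8}$)
$27107 - G = 27107 - - \frac{29194896945}{97} = 27107 + \frac{29194896945}{97} = \frac{29197526324}{97}$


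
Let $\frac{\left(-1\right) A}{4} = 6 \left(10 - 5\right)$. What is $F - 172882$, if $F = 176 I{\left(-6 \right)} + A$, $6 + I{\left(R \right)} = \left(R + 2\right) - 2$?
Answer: $-175114$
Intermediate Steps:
$A = -120$ ($A = - 4 \cdot 6 \left(10 - 5\right) = - 4 \cdot 6 \cdot 5 = \left(-4\right) 30 = -120$)
$I{\left(R \right)} = -6 + R$ ($I{\left(R \right)} = -6 + \left(\left(R + 2\right) - 2\right) = -6 + \left(\left(2 + R\right) - 2\right) = -6 + R$)
$F = -2232$ ($F = 176 \left(-6 - 6\right) - 120 = 176 \left(-12\right) - 120 = -2112 - 120 = -2232$)
$F - 172882 = -2232 - 172882 = -175114$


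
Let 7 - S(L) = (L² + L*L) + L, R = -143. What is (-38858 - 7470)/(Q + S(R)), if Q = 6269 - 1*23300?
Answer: 46328/57779 ≈ 0.80181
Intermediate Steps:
Q = -17031 (Q = 6269 - 23300 = -17031)
S(L) = 7 - L - 2*L² (S(L) = 7 - ((L² + L*L) + L) = 7 - ((L² + L²) + L) = 7 - (2*L² + L) = 7 - (L + 2*L²) = 7 + (-L - 2*L²) = 7 - L - 2*L²)
(-38858 - 7470)/(Q + S(R)) = (-38858 - 7470)/(-17031 + (7 - 1*(-143) - 2*(-143)²)) = -46328/(-17031 + (7 + 143 - 2*20449)) = -46328/(-17031 + (7 + 143 - 40898)) = -46328/(-17031 - 40748) = -46328/(-57779) = -46328*(-1/57779) = 46328/57779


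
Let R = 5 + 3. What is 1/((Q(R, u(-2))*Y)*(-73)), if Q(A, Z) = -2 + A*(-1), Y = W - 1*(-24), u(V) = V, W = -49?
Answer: -1/18250 ≈ -5.4795e-5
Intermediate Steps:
R = 8
Y = -25 (Y = -49 - 1*(-24) = -49 + 24 = -25)
Q(A, Z) = -2 - A
1/((Q(R, u(-2))*Y)*(-73)) = 1/(((-2 - 1*8)*(-25))*(-73)) = 1/(((-2 - 8)*(-25))*(-73)) = 1/(-10*(-25)*(-73)) = 1/(250*(-73)) = 1/(-18250) = -1/18250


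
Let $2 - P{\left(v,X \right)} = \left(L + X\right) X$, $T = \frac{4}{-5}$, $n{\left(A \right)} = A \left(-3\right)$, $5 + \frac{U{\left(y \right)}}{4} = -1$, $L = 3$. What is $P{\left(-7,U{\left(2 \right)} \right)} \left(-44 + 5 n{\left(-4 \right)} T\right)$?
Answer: $46184$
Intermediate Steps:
$U{\left(y \right)} = -24$ ($U{\left(y \right)} = -20 + 4 \left(-1\right) = -20 - 4 = -24$)
$n{\left(A \right)} = - 3 A$
$T = - \frac{4}{5}$ ($T = 4 \left(- \frac{1}{5}\right) = - \frac{4}{5} \approx -0.8$)
$P{\left(v,X \right)} = 2 - X \left(3 + X\right)$ ($P{\left(v,X \right)} = 2 - \left(3 + X\right) X = 2 - X \left(3 + X\right)$)
$P{\left(-7,U{\left(2 \right)} \right)} \left(-44 + 5 n{\left(-4 \right)} T\right) = \left(2 - \left(-24\right)^{2} - -72\right) \left(-44 + 5 \left(\left(-3\right) \left(-4\right)\right) \left(- \frac{4}{5}\right)\right) = \left(2 - 576 + 72\right) \left(-44 + 5 \cdot 12 \left(- \frac{4}{5}\right)\right) = \left(2 - 576 + 72\right) \left(-44 + 60 \left(- \frac{4}{5}\right)\right) = - 502 \left(-44 - 48\right) = \left(-502\right) \left(-92\right) = 46184$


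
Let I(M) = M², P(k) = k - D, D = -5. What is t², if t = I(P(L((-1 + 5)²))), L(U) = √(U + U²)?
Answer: 115409 + 23760*√17 ≈ 2.1337e+5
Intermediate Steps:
P(k) = 5 + k (P(k) = k - 1*(-5) = k + 5 = 5 + k)
t = (5 + 4*√17)² (t = (5 + √((-1 + 5)²*(1 + (-1 + 5)²)))² = (5 + √(4²*(1 + 4²)))² = (5 + √(16*(1 + 16)))² = (5 + √(16*17))² = (5 + √272)² = (5 + 4*√17)² ≈ 461.92)
t² = (297 + 40*√17)²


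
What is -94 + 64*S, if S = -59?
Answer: -3870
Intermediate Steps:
-94 + 64*S = -94 + 64*(-59) = -94 - 3776 = -3870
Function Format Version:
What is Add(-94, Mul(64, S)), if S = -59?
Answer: -3870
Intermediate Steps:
Add(-94, Mul(64, S)) = Add(-94, Mul(64, -59)) = Add(-94, -3776) = -3870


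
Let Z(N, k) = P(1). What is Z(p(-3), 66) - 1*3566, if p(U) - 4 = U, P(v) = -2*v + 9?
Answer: -3559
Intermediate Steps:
P(v) = 9 - 2*v
p(U) = 4 + U
Z(N, k) = 7 (Z(N, k) = 9 - 2*1 = 9 - 2 = 7)
Z(p(-3), 66) - 1*3566 = 7 - 1*3566 = 7 - 3566 = -3559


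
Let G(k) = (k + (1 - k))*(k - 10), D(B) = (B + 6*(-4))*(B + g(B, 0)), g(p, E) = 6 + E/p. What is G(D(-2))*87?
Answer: -9918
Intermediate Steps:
D(B) = (-24 + B)*(6 + B) (D(B) = (B + 6*(-4))*(B + (6 + 0/B)) = (B - 24)*(B + (6 + 0)) = (-24 + B)*(B + 6) = (-24 + B)*(6 + B))
G(k) = -10 + k (G(k) = 1*(-10 + k) = -10 + k)
G(D(-2))*87 = (-10 + (-144 + (-2)² - 18*(-2)))*87 = (-10 + (-144 + 4 + 36))*87 = (-10 - 104)*87 = -114*87 = -9918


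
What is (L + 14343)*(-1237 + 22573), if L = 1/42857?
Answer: 13115195503872/42857 ≈ 3.0602e+8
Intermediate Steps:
L = 1/42857 ≈ 2.3333e-5
(L + 14343)*(-1237 + 22573) = (1/42857 + 14343)*(-1237 + 22573) = (614697952/42857)*21336 = 13115195503872/42857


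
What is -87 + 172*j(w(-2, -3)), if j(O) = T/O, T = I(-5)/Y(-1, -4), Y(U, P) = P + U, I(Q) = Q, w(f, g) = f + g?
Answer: -607/5 ≈ -121.40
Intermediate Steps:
T = 1 (T = -5/(-4 - 1) = -5/(-5) = -5*(-⅕) = 1)
j(O) = 1/O
-87 + 172*j(w(-2, -3)) = -87 + 172/(-2 - 3) = -87 + 172/(-5) = -87 + 172*(-⅕) = -87 - 172/5 = -607/5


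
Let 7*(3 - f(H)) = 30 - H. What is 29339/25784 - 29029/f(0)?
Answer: 5239650203/232056 ≈ 22579.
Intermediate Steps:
f(H) = -9/7 + H/7 (f(H) = 3 - (30 - H)/7 = 3 + (-30/7 + H/7) = -9/7 + H/7)
29339/25784 - 29029/f(0) = 29339/25784 - 29029/(-9/7 + (1/7)*0) = 29339*(1/25784) - 29029/(-9/7 + 0) = 29339/25784 - 29029/(-9/7) = 29339/25784 - 29029*(-7/9) = 29339/25784 + 203203/9 = 5239650203/232056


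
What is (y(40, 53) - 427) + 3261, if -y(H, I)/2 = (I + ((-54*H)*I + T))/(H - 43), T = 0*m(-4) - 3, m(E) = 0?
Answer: -220358/3 ≈ -73453.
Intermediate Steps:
T = -3 (T = 0*0 - 3 = 0 - 3 = -3)
y(H, I) = -2*(-3 + I - 54*H*I)/(-43 + H) (y(H, I) = -2*(I + ((-54*H)*I - 3))/(H - 43) = -2*(I + (-54*H*I - 3))/(-43 + H) = -2*(I + (-3 - 54*H*I))/(-43 + H) = -2*(-3 + I - 54*H*I)/(-43 + H))
(y(40, 53) - 427) + 3261 = (2*(3 - 1*53 + 54*40*53)/(-43 + 40) - 427) + 3261 = (2*(3 - 53 + 114480)/(-3) - 427) + 3261 = (2*(-⅓)*114430 - 427) + 3261 = (-228860/3 - 427) + 3261 = -230141/3 + 3261 = -220358/3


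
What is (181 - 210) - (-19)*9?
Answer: 142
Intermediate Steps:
(181 - 210) - (-19)*9 = -29 - 1*(-171) = -29 + 171 = 142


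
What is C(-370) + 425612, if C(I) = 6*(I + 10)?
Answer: 423452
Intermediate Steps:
C(I) = 60 + 6*I (C(I) = 6*(10 + I) = 60 + 6*I)
C(-370) + 425612 = (60 + 6*(-370)) + 425612 = (60 - 2220) + 425612 = -2160 + 425612 = 423452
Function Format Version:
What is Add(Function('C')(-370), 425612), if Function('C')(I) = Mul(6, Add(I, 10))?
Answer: 423452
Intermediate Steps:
Function('C')(I) = Add(60, Mul(6, I)) (Function('C')(I) = Mul(6, Add(10, I)) = Add(60, Mul(6, I)))
Add(Function('C')(-370), 425612) = Add(Add(60, Mul(6, -370)), 425612) = Add(Add(60, -2220), 425612) = Add(-2160, 425612) = 423452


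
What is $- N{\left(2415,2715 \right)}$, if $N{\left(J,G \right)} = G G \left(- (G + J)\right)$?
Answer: $37814384250$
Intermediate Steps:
$N{\left(J,G \right)} = G^{2} \left(- G - J\right)$
$- N{\left(2415,2715 \right)} = - 2715^{2} \left(\left(-1\right) 2715 - 2415\right) = - 7371225 \left(-2715 - 2415\right) = - 7371225 \left(-5130\right) = \left(-1\right) \left(-37814384250\right) = 37814384250$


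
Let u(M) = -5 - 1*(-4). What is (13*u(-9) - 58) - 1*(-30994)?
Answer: 30923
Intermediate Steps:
u(M) = -1 (u(M) = -5 + 4 = -1)
(13*u(-9) - 58) - 1*(-30994) = (13*(-1) - 58) - 1*(-30994) = (-13 - 58) + 30994 = -71 + 30994 = 30923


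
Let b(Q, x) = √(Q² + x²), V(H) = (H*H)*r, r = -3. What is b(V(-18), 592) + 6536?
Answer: 6536 + 4*√80953 ≈ 7674.1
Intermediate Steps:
V(H) = -3*H² (V(H) = (H*H)*(-3) = H²*(-3) = -3*H²)
b(V(-18), 592) + 6536 = √((-3*(-18)²)² + 592²) + 6536 = √((-3*324)² + 350464) + 6536 = √((-972)² + 350464) + 6536 = √(944784 + 350464) + 6536 = √1295248 + 6536 = 4*√80953 + 6536 = 6536 + 4*√80953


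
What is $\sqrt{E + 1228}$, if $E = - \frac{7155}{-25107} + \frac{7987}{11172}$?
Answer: $\frac{\sqrt{1118687237073759}}{954066} \approx 35.057$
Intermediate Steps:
$E = \frac{1907927}{1908132}$ ($E = \left(-7155\right) \left(- \frac{1}{25107}\right) + 7987 \cdot \frac{1}{11172} = \frac{2385}{8369} + \frac{163}{228} = \frac{1907927}{1908132} \approx 0.99989$)
$\sqrt{E + 1228} = \sqrt{\frac{1907927}{1908132} + 1228} = \sqrt{\frac{2345094023}{1908132}} = \frac{\sqrt{1118687237073759}}{954066}$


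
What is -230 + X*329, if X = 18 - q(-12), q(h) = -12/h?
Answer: 5363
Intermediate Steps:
X = 17 (X = 18 - (-12)/(-12) = 18 - (-12)*(-1)/12 = 18 - 1*1 = 18 - 1 = 17)
-230 + X*329 = -230 + 17*329 = -230 + 5593 = 5363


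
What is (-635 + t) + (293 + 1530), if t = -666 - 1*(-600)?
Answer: 1122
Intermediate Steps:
t = -66 (t = -666 + 600 = -66)
(-635 + t) + (293 + 1530) = (-635 - 66) + (293 + 1530) = -701 + 1823 = 1122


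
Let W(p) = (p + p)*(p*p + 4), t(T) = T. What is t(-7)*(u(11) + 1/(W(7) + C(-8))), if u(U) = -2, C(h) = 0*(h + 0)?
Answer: 1483/106 ≈ 13.991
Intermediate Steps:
C(h) = 0 (C(h) = 0*h = 0)
W(p) = 2*p*(4 + p²) (W(p) = (2*p)*(p² + 4) = (2*p)*(4 + p²) = 2*p*(4 + p²))
t(-7)*(u(11) + 1/(W(7) + C(-8))) = -7*(-2 + 1/(2*7*(4 + 7²) + 0)) = -7*(-2 + 1/(2*7*(4 + 49) + 0)) = -7*(-2 + 1/(2*7*53 + 0)) = -7*(-2 + 1/(742 + 0)) = -7*(-2 + 1/742) = -7*(-1483/742) = 1483/106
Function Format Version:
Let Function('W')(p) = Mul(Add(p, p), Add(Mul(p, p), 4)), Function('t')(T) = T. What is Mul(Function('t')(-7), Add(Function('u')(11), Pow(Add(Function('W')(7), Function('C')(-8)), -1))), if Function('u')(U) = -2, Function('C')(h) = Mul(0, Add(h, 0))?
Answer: Rational(1483, 106) ≈ 13.991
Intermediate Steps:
Function('C')(h) = 0 (Function('C')(h) = Mul(0, h) = 0)
Function('W')(p) = Mul(2, p, Add(4, Pow(p, 2))) (Function('W')(p) = Mul(Mul(2, p), Add(Pow(p, 2), 4)) = Mul(Mul(2, p), Add(4, Pow(p, 2))) = Mul(2, p, Add(4, Pow(p, 2))))
Mul(Function('t')(-7), Add(Function('u')(11), Pow(Add(Function('W')(7), Function('C')(-8)), -1))) = Mul(-7, Add(-2, Pow(Add(Mul(2, 7, Add(4, Pow(7, 2))), 0), -1))) = Mul(-7, Add(-2, Pow(Add(Mul(2, 7, Add(4, 49)), 0), -1))) = Mul(-7, Add(-2, Pow(Add(Mul(2, 7, 53), 0), -1))) = Mul(-7, Add(-2, Pow(Add(742, 0), -1))) = Mul(-7, Add(-2, Pow(742, -1))) = Mul(-7, Add(-2, Rational(1, 742))) = Mul(-7, Rational(-1483, 742)) = Rational(1483, 106)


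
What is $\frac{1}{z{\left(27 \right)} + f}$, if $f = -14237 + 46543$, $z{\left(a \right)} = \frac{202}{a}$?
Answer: $\frac{27}{872464} \approx 3.0947 \cdot 10^{-5}$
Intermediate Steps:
$f = 32306$
$\frac{1}{z{\left(27 \right)} + f} = \frac{1}{\frac{202}{27} + 32306} = \frac{1}{\frac{872464}{27}} = \frac{27}{872464}$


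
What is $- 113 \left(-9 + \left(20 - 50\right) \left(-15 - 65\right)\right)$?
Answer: $-270183$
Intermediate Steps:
$- 113 \left(-9 + \left(20 - 50\right) \left(-15 - 65\right)\right) = - 113 \left(-9 - -2400\right) = - 113 \left(-9 + 2400\right) = \left(-113\right) 2391 = -270183$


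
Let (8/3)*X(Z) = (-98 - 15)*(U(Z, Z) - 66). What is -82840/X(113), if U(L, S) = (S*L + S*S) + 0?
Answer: 10355/134922 ≈ 0.076748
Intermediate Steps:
U(L, S) = S**2 + L*S (U(L, S) = (L*S + S**2) + 0 = (S**2 + L*S) + 0 = S**2 + L*S)
X(Z) = 11187/4 - 339*Z**2/4 (X(Z) = 3*((-98 - 15)*(Z*(Z + Z) - 66))/8 = 3*(-113*(Z*(2*Z) - 66))/8 = 3*(-113*(2*Z**2 - 66))/8 = 3*(-113*(-66 + 2*Z**2))/8 = 3*(7458 - 226*Z**2)/8 = 11187/4 - 339*Z**2/4)
-82840/X(113) = -82840/(11187/4 - 339/4*113**2) = -82840/(11187/4 - 339/4*12769) = -82840/(11187/4 - 4328691/4) = -82840/(-1079376) = -82840*(-1/1079376) = 10355/134922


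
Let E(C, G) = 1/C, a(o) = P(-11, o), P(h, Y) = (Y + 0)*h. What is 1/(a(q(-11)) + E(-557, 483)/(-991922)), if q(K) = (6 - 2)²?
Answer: -552500554/97240097503 ≈ -0.0056818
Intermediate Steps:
P(h, Y) = Y*h
q(K) = 16 (q(K) = 4² = 16)
a(o) = -11*o (a(o) = o*(-11) = -11*o)
1/(a(q(-11)) + E(-557, 483)/(-991922)) = 1/(-11*16 + 1/(-557*(-991922))) = 1/(-176 - 1/557*(-1/991922)) = 1/(-176 + 1/552500554) = 1/(-97240097503/552500554) = -552500554/97240097503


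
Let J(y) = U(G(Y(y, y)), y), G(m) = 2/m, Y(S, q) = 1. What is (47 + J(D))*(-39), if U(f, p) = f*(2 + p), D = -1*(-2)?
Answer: -2145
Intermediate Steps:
D = 2
J(y) = 4 + 2*y (J(y) = (2/1)*(2 + y) = (2*1)*(2 + y) = 2*(2 + y) = 4 + 2*y)
(47 + J(D))*(-39) = (47 + (4 + 2*2))*(-39) = (47 + (4 + 4))*(-39) = (47 + 8)*(-39) = 55*(-39) = -2145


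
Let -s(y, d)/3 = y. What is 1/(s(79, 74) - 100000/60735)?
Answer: -12147/2898839 ≈ -0.0041903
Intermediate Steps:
s(y, d) = -3*y
1/(s(79, 74) - 100000/60735) = 1/(-3*79 - 100000/60735) = 1/(-237 - 100000*1/60735) = 1/(-237 - 20000/12147) = 1/(-2898839/12147) = -12147/2898839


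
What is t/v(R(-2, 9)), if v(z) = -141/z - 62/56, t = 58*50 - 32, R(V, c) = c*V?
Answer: 240912/565 ≈ 426.39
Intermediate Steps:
R(V, c) = V*c
t = 2868 (t = 2900 - 32 = 2868)
v(z) = -31/28 - 141/z (v(z) = -141/z - 62*1/56 = -141/z - 31/28 = -31/28 - 141/z)
t/v(R(-2, 9)) = 2868/(-31/28 - 141/((-2*9))) = 2868/(-31/28 - 141/(-18)) = 2868/(-31/28 - 141*(-1/18)) = 2868/(-31/28 + 47/6) = 2868/(565/84) = 2868*(84/565) = 240912/565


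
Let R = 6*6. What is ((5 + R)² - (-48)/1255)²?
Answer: 4450846748209/1575025 ≈ 2.8259e+6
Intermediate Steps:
R = 36
((5 + R)² - (-48)/1255)² = ((5 + 36)² - (-48)/1255)² = (41² - (-48)/1255)² = (1681 - 1*(-48/1255))² = (1681 + 48/1255)² = (2109703/1255)² = 4450846748209/1575025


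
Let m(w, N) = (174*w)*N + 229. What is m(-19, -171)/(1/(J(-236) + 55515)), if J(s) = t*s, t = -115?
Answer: 46745948525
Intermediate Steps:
m(w, N) = 229 + 174*N*w (m(w, N) = 174*N*w + 229 = 229 + 174*N*w)
J(s) = -115*s
m(-19, -171)/(1/(J(-236) + 55515)) = (229 + 174*(-171)*(-19))/(1/(-115*(-236) + 55515)) = (229 + 565326)/(1/(27140 + 55515)) = 565555/(1/82655) = 565555*82655 = 46745948525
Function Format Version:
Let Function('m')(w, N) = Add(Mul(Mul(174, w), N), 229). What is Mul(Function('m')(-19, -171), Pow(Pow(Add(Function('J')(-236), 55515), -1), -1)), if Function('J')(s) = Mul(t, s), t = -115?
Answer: 46745948525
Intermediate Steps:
Function('m')(w, N) = Add(229, Mul(174, N, w)) (Function('m')(w, N) = Add(Mul(174, N, w), 229) = Add(229, Mul(174, N, w)))
Function('J')(s) = Mul(-115, s)
Mul(Function('m')(-19, -171), Pow(Pow(Add(Function('J')(-236), 55515), -1), -1)) = Mul(Add(229, Mul(174, -171, -19)), Pow(Pow(Add(Mul(-115, -236), 55515), -1), -1)) = Mul(Add(229, 565326), Pow(Pow(Add(27140, 55515), -1), -1)) = Mul(565555, Pow(Pow(82655, -1), -1)) = Mul(565555, Pow(Rational(1, 82655), -1)) = Mul(565555, 82655) = 46745948525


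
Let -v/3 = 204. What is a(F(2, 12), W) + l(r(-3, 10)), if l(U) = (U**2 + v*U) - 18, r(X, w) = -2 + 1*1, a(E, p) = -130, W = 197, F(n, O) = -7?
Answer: 465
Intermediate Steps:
v = -612 (v = -3*204 = -612)
r(X, w) = -1 (r(X, w) = -2 + 1 = -1)
l(U) = -18 + U**2 - 612*U (l(U) = (U**2 - 612*U) - 18 = -18 + U**2 - 612*U)
a(F(2, 12), W) + l(r(-3, 10)) = -130 + (-18 + (-1)**2 - 612*(-1)) = -130 + (-18 + 1 + 612) = -130 + 595 = 465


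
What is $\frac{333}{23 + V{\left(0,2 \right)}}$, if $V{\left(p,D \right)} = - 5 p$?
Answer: $\frac{333}{23} \approx 14.478$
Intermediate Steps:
$\frac{333}{23 + V{\left(0,2 \right)}} = \frac{333}{23 - 0} = \frac{333}{23 + 0} = \frac{333}{23}$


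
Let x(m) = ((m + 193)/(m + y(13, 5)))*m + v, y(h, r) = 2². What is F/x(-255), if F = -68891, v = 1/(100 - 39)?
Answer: 1054790101/964159 ≈ 1094.0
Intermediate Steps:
y(h, r) = 4
v = 1/61 ≈ 0.016393
x(m) = 1/61 + m*(193 + m)/(4 + m) (x(m) = ((m + 193)/(m + 4))*m + 1/61 = ((193 + m)/(4 + m))*m + 1/61 = m*(193 + m)/(4 + m) + 1/61 = 1/61 + m*(193 + m)/(4 + m))
F/x(-255) = -68891*61*(4 - 255)/(4 + 61*(-255)² + 11774*(-255)) = -68891*(-15311/(4 + 61*65025 - 3002370)) = -68891*(-15311/(4 + 3966525 - 3002370)) = -68891/((1/61)*(-1/251)*964159) = -68891/(-964159/15311) = -68891*(-15311/964159) = 1054790101/964159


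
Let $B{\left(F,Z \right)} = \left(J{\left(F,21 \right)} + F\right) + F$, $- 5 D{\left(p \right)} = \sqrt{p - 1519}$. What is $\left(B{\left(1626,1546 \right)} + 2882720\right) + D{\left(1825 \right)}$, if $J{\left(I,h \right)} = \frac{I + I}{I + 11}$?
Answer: $\frac{4724339416}{1637} - \frac{3 \sqrt{34}}{5} \approx 2.886 \cdot 10^{6}$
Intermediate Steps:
$J{\left(I,h \right)} = \frac{2 I}{11 + I}$
$D{\left(p \right)} = - \frac{\sqrt{-1519 + p}}{5}$ ($D{\left(p \right)} = - \frac{\sqrt{p - 1519}}{5} = - \frac{\sqrt{-1519 + p}}{5}$)
$B{\left(F,Z \right)} = 2 F + \frac{2 F}{11 + F}$ ($B{\left(F,Z \right)} = \left(\frac{2 F}{11 + F} + F\right) + F = \left(F + \frac{2 F}{11 + F}\right) + F = 2 F + \frac{2 F}{11 + F}$)
$\left(B{\left(1626,1546 \right)} + 2882720\right) + D{\left(1825 \right)} = \left(2 \cdot 1626 \frac{1}{11 + 1626} \left(12 + 1626\right) + 2882720\right) - \frac{\sqrt{-1519 + 1825}}{5} = \left(2 \cdot 1626 \cdot \frac{1}{1637} \cdot 1638 + 2882720\right) - \frac{\sqrt{306}}{5} = \left(2 \cdot 1626 \cdot \frac{1}{1637} \cdot 1638 + 2882720\right) - \frac{3 \sqrt{34}}{5} = \left(\frac{5326776}{1637} + 2882720\right) - \frac{3 \sqrt{34}}{5} = \frac{4724339416}{1637} - \frac{3 \sqrt{34}}{5}$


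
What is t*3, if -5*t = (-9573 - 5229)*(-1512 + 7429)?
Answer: 262750302/5 ≈ 5.2550e+7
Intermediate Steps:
t = 87583434/5 (t = -(-9573 - 5229)*(-1512 + 7429)/5 = -(-14802)*5917/5 = -⅕*(-87583434) = 87583434/5 ≈ 1.7517e+7)
t*3 = (87583434/5)*3 = 262750302/5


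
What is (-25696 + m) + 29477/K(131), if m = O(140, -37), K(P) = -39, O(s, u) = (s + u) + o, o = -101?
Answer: -1031543/39 ≈ -26450.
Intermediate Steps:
O(s, u) = -101 + s + u (O(s, u) = (s + u) - 101 = -101 + s + u)
m = 2 (m = -101 + 140 - 37 = 2)
(-25696 + m) + 29477/K(131) = (-25696 + 2) + 29477/(-39) = -25694 + 29477*(-1/39) = -25694 - 29477/39 = -1031543/39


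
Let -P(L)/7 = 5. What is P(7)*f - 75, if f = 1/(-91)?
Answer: -970/13 ≈ -74.615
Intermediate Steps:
f = -1/91 ≈ -0.010989
P(L) = -35 (P(L) = -7*5 = -35)
P(7)*f - 75 = -35*(-1/91) - 75 = 5/13 - 75 = -970/13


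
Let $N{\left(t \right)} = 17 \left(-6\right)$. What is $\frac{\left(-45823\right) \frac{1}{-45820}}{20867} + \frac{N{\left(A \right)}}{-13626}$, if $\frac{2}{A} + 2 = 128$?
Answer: $\frac{16358205013}{2171362009740} \approx 0.0075336$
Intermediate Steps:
$A = \frac{1}{63}$ ($A = \frac{2}{-2 + 128} = \frac{2}{126} = 2 \cdot \frac{1}{126} = \frac{1}{63} \approx 0.015873$)
$N{\left(t \right)} = -102$
$\frac{\left(-45823\right) \frac{1}{-45820}}{20867} + \frac{N{\left(A \right)}}{-13626} = \frac{\left(-45823\right) \frac{1}{-45820}}{20867} - \frac{102}{-13626} = \left(-45823\right) \left(- \frac{1}{45820}\right) \frac{1}{20867} - - \frac{17}{2271} = \frac{45823}{45820} \cdot \frac{1}{20867} + \frac{17}{2271} = \frac{45823}{956125940} + \frac{17}{2271} = \frac{16358205013}{2171362009740}$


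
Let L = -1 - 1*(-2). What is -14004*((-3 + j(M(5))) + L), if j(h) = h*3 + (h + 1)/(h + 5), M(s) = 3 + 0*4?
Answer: -105030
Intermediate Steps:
M(s) = 3 (M(s) = 3 + 0 = 3)
L = 1 (L = -1 + 2 = 1)
j(h) = 3*h + (1 + h)/(5 + h)
-14004*((-3 + j(M(5))) + L) = -14004*((-3 + (1 + 3*3² + 16*3)/(5 + 3)) + 1) = -14004*((-3 + (1 + 3*9 + 48)/8) + 1) = -14004*((-3 + (1 + 27 + 48)/8) + 1) = -14004*((-3 + (⅛)*76) + 1) = -14004*((-3 + 19/2) + 1) = -14004*(13/2 + 1) = -14004*15/2 = -105030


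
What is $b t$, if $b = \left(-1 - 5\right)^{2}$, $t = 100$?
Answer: $3600$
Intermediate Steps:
$b = 36$ ($b = \left(-6\right)^{2} = 36$)
$b t = 36 \cdot 100 = 3600$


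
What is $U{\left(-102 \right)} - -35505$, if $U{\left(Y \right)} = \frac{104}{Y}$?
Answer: $\frac{1810703}{51} \approx 35504.0$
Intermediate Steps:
$U{\left(-102 \right)} - -35505 = \frac{104}{-102} - -35505 = 104 \left(- \frac{1}{102}\right) + 35505 = - \frac{52}{51} + 35505 = \frac{1810703}{51}$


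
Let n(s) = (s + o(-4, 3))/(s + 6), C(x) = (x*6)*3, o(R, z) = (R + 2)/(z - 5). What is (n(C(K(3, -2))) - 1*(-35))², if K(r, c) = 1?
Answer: 737881/576 ≈ 1281.0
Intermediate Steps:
o(R, z) = (2 + R)/(-5 + z)
C(x) = 18*x (C(x) = (6*x)*3 = 18*x)
n(s) = (1 + s)/(6 + s) (n(s) = (s + (2 - 4)/(-5 + 3))/(s + 6) = (s - 2/(-2))/(6 + s) = (s - ½*(-2))/(6 + s) = (s + 1)/(6 + s) = (1 + s)/(6 + s))
(n(C(K(3, -2))) - 1*(-35))² = ((1 + 18*1)/(6 + 18*1) - 1*(-35))² = ((1 + 18)/(6 + 18) + 35)² = (19/24 + 35)² = (859/24)² = 737881/576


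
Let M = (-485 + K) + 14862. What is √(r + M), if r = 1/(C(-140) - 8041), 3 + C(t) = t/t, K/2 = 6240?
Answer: 145*√82633782/8043 ≈ 163.88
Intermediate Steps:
K = 12480 (K = 2*6240 = 12480)
C(t) = -2 (C(t) = -3 + t/t = -3 + 1 = -2)
r = -1/8043 (r = 1/(-2 - 8041) = 1/(-8043) = -1/8043 ≈ -0.00012433)
M = 26857 (M = (-485 + 12480) + 14862 = 11995 + 14862 = 26857)
√(r + M) = √(-1/8043 + 26857) = √(216010850/8043) = 145*√82633782/8043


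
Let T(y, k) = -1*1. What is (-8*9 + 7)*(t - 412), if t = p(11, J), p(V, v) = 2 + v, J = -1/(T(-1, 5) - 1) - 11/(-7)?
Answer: 371215/14 ≈ 26515.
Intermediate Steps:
T(y, k) = -1
J = 29/14 (J = -1/(-1 - 1) - 11/(-7) = -1/(-2) - 11*(-⅐) = -1*(-½) + 11/7 = ½ + 11/7 = 29/14 ≈ 2.0714)
t = 57/14 (t = 2 + 29/14 = 57/14 ≈ 4.0714)
(-8*9 + 7)*(t - 412) = (-8*9 + 7)*(57/14 - 412) = (-72 + 7)*(-5711/14) = -65*(-5711/14) = 371215/14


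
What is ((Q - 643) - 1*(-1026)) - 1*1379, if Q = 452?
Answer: -544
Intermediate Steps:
((Q - 643) - 1*(-1026)) - 1*1379 = ((452 - 643) - 1*(-1026)) - 1*1379 = (-191 + 1026) - 1379 = 835 - 1379 = -544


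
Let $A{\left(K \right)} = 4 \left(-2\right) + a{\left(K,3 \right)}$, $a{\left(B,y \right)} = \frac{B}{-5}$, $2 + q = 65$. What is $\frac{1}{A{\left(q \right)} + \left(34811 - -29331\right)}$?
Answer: $\frac{5}{320607} \approx 1.5595 \cdot 10^{-5}$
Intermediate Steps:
$q = 63$ ($q = -2 + 65 = 63$)
$a{\left(B,y \right)} = - \frac{B}{5}$ ($a{\left(B,y \right)} = B \left(- \frac{1}{5}\right) = - \frac{B}{5}$)
$A{\left(K \right)} = -8 - \frac{K}{5}$ ($A{\left(K \right)} = 4 \left(-2\right) - \frac{K}{5} = -8 - \frac{K}{5}$)
$\frac{1}{A{\left(q \right)} + \left(34811 - -29331\right)} = \frac{1}{\left(-8 - \frac{63}{5}\right) + \left(34811 - -29331\right)} = \frac{1}{\left(-8 - \frac{63}{5}\right) + \left(34811 + 29331\right)} = \frac{1}{- \frac{103}{5} + 64142} = \frac{1}{\frac{320607}{5}} = \frac{5}{320607}$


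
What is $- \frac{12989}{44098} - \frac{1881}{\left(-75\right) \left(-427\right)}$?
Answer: $- \frac{166307021}{470746150} \approx -0.35328$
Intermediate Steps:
$- \frac{12989}{44098} - \frac{1881}{\left(-75\right) \left(-427\right)} = \left(-12989\right) \frac{1}{44098} - \frac{1881}{32025} = - \frac{12989}{44098} - \frac{627}{10675} = - \frac{166307021}{470746150}$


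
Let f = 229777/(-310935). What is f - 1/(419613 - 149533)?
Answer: -12411696619/16795464960 ≈ -0.73899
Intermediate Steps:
f = -229777/310935 (f = 229777*(-1/310935) = -229777/310935 ≈ -0.73899)
f - 1/(419613 - 149533) = -229777/310935 - 1/(419613 - 149533) = -229777/310935 - 1/270080 = -12411696619/16795464960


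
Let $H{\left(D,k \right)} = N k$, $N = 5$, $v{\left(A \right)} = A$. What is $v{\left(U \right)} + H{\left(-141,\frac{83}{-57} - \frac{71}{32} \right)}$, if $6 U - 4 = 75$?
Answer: $- \frac{9499}{1824} \approx -5.2078$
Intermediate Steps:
$U = \frac{79}{6}$ ($U = \frac{2}{3} + \frac{1}{6} \cdot 75 = \frac{2}{3} + \frac{25}{2} = \frac{79}{6} \approx 13.167$)
$H{\left(D,k \right)} = 5 k$
$v{\left(U \right)} + H{\left(-141,\frac{83}{-57} - \frac{71}{32} \right)} = \frac{79}{6} + 5 \left(\frac{83}{-57} - \frac{71}{32}\right) = \frac{79}{6} + 5 \left(83 \left(- \frac{1}{57}\right) - \frac{71}{32}\right) = \frac{79}{6} + 5 \left(- \frac{83}{57} - \frac{71}{32}\right) = \frac{79}{6} + 5 \left(- \frac{6703}{1824}\right) = \frac{79}{6} - \frac{33515}{1824} = - \frac{9499}{1824}$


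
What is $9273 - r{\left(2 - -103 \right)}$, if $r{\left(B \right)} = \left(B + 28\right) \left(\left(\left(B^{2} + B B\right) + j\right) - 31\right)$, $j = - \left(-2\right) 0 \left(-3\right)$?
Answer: $-2919254$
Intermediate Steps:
$j = 0$ ($j = - 0 \left(-3\right) = \left(-1\right) 0 = 0$)
$r{\left(B \right)} = \left(-31 + 2 B^{2}\right) \left(28 + B\right)$ ($r{\left(B \right)} = \left(B + 28\right) \left(\left(\left(B^{2} + B B\right) + 0\right) - 31\right) = \left(28 + B\right) \left(\left(\left(B^{2} + B^{2}\right) + 0\right) - 31\right) = \left(28 + B\right) \left(\left(2 B^{2} + 0\right) - 31\right) = \left(28 + B\right) \left(2 B^{2} - 31\right) = \left(28 + B\right) \left(-31 + 2 B^{2}\right) = \left(-31 + 2 B^{2}\right) \left(28 + B\right)$)
$9273 - r{\left(2 - -103 \right)} = 9273 - \left(-868 - 31 \left(2 - -103\right) + 2 \left(2 - -103\right)^{3} + 56 \left(2 - -103\right)^{2}\right) = 9273 - \left(-868 - 31 \left(2 + 103\right) + 2 \left(2 + 103\right)^{3} + 56 \left(2 + 103\right)^{2}\right) = 9273 - \left(-868 - 3255 + 2 \cdot 105^{3} + 56 \cdot 105^{2}\right) = 9273 - \left(-868 - 3255 + 2 \cdot 1157625 + 56 \cdot 11025\right) = 9273 - \left(-868 - 3255 + 2315250 + 617400\right) = 9273 - 2928527 = -2919254$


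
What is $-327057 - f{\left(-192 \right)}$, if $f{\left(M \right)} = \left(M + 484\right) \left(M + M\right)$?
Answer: $-214929$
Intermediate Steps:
$f{\left(M \right)} = 2 M \left(484 + M\right)$ ($f{\left(M \right)} = \left(484 + M\right) 2 M = 2 M \left(484 + M\right)$)
$-327057 - f{\left(-192 \right)} = -327057 - 2 \left(-192\right) \left(484 - 192\right) = -327057 - 2 \left(-192\right) 292 = -327057 - -112128 = -327057 + 112128 = -214929$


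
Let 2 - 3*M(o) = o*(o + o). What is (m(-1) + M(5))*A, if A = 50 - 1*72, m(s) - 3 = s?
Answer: 308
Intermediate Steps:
M(o) = ⅔ - 2*o²/3 (M(o) = ⅔ - o*(o + o)/3 = ⅔ - o*2*o/3 = ⅔ - 2*o²/3)
m(s) = 3 + s
A = -22 (A = 50 - 72 = -22)
(m(-1) + M(5))*A = ((3 - 1) + (⅔ - ⅔*5²))*(-22) = (2 + (⅔ - ⅔*25))*(-22) = (2 + (⅔ - 50/3))*(-22) = (2 - 16)*(-22) = -14*(-22) = 308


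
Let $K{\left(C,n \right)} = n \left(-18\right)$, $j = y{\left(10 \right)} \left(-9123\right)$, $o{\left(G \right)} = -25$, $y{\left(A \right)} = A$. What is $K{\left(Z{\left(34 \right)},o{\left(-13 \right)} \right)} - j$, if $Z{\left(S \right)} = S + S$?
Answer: $91680$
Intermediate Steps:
$j = -91230$ ($j = 10 \left(-9123\right) = -91230$)
$Z{\left(S \right)} = 2 S$
$K{\left(C,n \right)} = - 18 n$
$K{\left(Z{\left(34 \right)},o{\left(-13 \right)} \right)} - j = \left(-18\right) \left(-25\right) - -91230 = 450 + 91230 = 91680$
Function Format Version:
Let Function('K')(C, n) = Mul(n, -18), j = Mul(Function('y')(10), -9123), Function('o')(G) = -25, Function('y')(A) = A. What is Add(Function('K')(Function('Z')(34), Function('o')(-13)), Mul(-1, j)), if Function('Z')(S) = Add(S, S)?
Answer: 91680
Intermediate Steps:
j = -91230 (j = Mul(10, -9123) = -91230)
Function('Z')(S) = Mul(2, S)
Function('K')(C, n) = Mul(-18, n)
Add(Function('K')(Function('Z')(34), Function('o')(-13)), Mul(-1, j)) = Add(Mul(-18, -25), Mul(-1, -91230)) = Add(450, 91230) = 91680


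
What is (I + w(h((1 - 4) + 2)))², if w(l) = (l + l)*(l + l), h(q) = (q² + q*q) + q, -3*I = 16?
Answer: 16/9 ≈ 1.7778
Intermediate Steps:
I = -16/3 (I = -⅓*16 = -16/3 ≈ -5.3333)
h(q) = q + 2*q² (h(q) = (q² + q²) + q = 2*q² + q = q + 2*q²)
w(l) = 4*l² (w(l) = (2*l)*(2*l) = 4*l²)
(I + w(h((1 - 4) + 2)))² = (-16/3 + 4*(((1 - 4) + 2)*(1 + 2*((1 - 4) + 2)))²)² = (-16/3 + 4*((-3 + 2)*(1 + 2*(-3 + 2)))²)² = (-16/3 + 4*(-(1 + 2*(-1)))²)² = (-16/3 + 4*(-(1 - 2))²)² = (-16/3 + 4*(-1*(-1))²)² = (-16/3 + 4*1²)² = (-16/3 + 4*1)² = (-16/3 + 4)² = (-4/3)² = 16/9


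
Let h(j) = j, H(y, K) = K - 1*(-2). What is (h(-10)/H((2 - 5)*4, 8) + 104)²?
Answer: 10609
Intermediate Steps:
H(y, K) = 2 + K (H(y, K) = K + 2 = 2 + K)
(h(-10)/H((2 - 5)*4, 8) + 104)² = (-10/(2 + 8) + 104)² = (-10/10 + 104)² = (-10*⅒ + 104)² = (-1 + 104)² = 103² = 10609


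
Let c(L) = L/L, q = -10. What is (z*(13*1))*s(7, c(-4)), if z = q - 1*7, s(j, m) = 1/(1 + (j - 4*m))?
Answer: -221/4 ≈ -55.250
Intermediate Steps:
c(L) = 1
s(j, m) = 1/(1 + j - 4*m)
z = -17 (z = -10 - 1*7 = -10 - 7 = -17)
(z*(13*1))*s(7, c(-4)) = (-221)/(1 + 7 - 4*1) = (-17*13)/(1 + 7 - 4) = -221/4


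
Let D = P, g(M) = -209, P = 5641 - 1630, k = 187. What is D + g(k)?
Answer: 3802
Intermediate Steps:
P = 4011
D = 4011
D + g(k) = 4011 - 209 = 3802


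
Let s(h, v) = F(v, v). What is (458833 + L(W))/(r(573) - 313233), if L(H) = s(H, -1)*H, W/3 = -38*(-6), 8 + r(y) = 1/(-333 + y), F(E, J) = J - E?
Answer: -110119920/75177839 ≈ -1.4648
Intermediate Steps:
s(h, v) = 0 (s(h, v) = v - v = 0)
r(y) = -8 + 1/(-333 + y)
W = 684 (W = 3*(-38*(-6)) = 3*228 = 684)
L(H) = 0 (L(H) = 0*H = 0)
(458833 + L(W))/(r(573) - 313233) = (458833 + 0)/((2665 - 8*573)/(-333 + 573) - 313233) = 458833/((2665 - 4584)/240 - 313233) = 458833/((1/240)*(-1919) - 313233) = 458833/(-1919/240 - 313233) = 458833/(-75177839/240) = 458833*(-240/75177839) = -110119920/75177839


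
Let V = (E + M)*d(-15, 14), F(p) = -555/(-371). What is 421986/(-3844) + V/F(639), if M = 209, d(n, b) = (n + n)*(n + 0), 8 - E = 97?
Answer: 2559216459/71114 ≈ 35988.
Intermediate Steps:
E = -89 (E = 8 - 1*97 = 8 - 97 = -89)
F(p) = 555/371 (F(p) = -555*(-1/371) = 555/371)
d(n, b) = 2*n² (d(n, b) = (2*n)*n = 2*n²)
V = 54000 (V = (-89 + 209)*(2*(-15)²) = 120*(2*225) = 120*450 = 54000)
421986/(-3844) + V/F(639) = 421986/(-3844) + 54000/(555/371) = 421986*(-1/3844) + 54000*(371/555) = -210993/1922 + 1335600/37 = 2559216459/71114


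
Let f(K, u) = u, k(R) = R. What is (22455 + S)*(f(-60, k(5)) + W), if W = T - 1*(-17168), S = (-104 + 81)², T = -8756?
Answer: 193456328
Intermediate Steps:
S = 529 (S = (-23)² = 529)
W = 8412 (W = -8756 - 1*(-17168) = -8756 + 17168 = 8412)
(22455 + S)*(f(-60, k(5)) + W) = (22455 + 529)*(5 + 8412) = 22984*8417 = 193456328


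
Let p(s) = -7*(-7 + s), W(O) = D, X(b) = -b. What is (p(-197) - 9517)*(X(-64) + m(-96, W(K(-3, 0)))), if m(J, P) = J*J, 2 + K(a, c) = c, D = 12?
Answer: -75065920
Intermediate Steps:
K(a, c) = -2 + c
W(O) = 12
m(J, P) = J²
p(s) = 49 - 7*s
(p(-197) - 9517)*(X(-64) + m(-96, W(K(-3, 0)))) = ((49 - 7*(-197)) - 9517)*(-1*(-64) + (-96)²) = ((49 + 1379) - 9517)*(64 + 9216) = (1428 - 9517)*9280 = -8089*9280 = -75065920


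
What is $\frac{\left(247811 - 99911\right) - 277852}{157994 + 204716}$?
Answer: $- \frac{64976}{181355} \approx -0.35828$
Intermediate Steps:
$\frac{\left(247811 - 99911\right) - 277852}{157994 + 204716} = \frac{\left(247811 - 99911\right) - 277852}{362710} = \left(147900 - 277852\right) \frac{1}{362710} = \left(-129952\right) \frac{1}{362710} = - \frac{64976}{181355}$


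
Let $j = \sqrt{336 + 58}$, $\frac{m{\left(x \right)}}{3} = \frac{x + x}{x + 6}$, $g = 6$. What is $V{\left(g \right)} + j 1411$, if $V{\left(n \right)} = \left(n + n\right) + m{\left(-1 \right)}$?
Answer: $\frac{54}{5} + 1411 \sqrt{394} \approx 28018.0$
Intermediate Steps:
$m{\left(x \right)} = \frac{6 x}{6 + x}$ ($m{\left(x \right)} = 3 \frac{x + x}{x + 6} = 3 \frac{2 x}{6 + x} = \frac{6 x}{6 + x}$)
$j = \sqrt{394} \approx 19.849$
$V{\left(n \right)} = - \frac{6}{5} + 2 n$ ($V{\left(n \right)} = \left(n + n\right) + 6 \left(-1\right) \frac{1}{6 - 1} = 2 n + 6 \left(-1\right) \frac{1}{5} = 2 n - \frac{6}{5} = - \frac{6}{5} + 2 n$)
$V{\left(g \right)} + j 1411 = \left(- \frac{6}{5} + 2 \cdot 6\right) + \sqrt{394} \cdot 1411 = \left(- \frac{6}{5} + 12\right) + 1411 \sqrt{394} = \frac{54}{5} + 1411 \sqrt{394}$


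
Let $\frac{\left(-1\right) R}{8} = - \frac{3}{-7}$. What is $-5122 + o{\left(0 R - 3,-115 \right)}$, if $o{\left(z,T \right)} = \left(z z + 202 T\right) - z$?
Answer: $-28340$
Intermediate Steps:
$R = - \frac{24}{7}$ ($R = - 8 \left(- \frac{3}{-7}\right) = - 8 \left(\left(-3\right) \left(- \frac{1}{7}\right)\right) = \left(-8\right) \frac{3}{7} = - \frac{24}{7} \approx -3.4286$)
$o{\left(z,T \right)} = z^{2} - z + 202 T$ ($o{\left(z,T \right)} = \left(z^{2} + 202 T\right) - z = z^{2} - z + 202 T$)
$-5122 + o{\left(0 R - 3,-115 \right)} = -5122 + \left(\left(0 \left(- \frac{24}{7}\right) - 3\right)^{2} - \left(0 \left(- \frac{24}{7}\right) - 3\right) + 202 \left(-115\right)\right) = -5122 - \left(23227 - \left(0 - 3\right)^{2}\right) = -5122 - \left(23227 - 9\right) = -5122 + \left(9 + 3 - 23230\right) = -5122 - 23218 = -28340$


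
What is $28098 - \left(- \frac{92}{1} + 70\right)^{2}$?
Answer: $27614$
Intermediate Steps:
$28098 - \left(- \frac{92}{1} + 70\right)^{2} = 28098 - \left(\left(-92\right) 1 + 70\right)^{2} = 28098 - \left(-92 + 70\right)^{2} = 28098 - \left(-22\right)^{2} = 28098 - 484 = 27614$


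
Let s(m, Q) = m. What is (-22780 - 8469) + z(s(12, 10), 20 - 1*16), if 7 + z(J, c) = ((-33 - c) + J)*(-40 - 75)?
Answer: -28381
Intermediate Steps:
z(J, c) = 3788 - 115*J + 115*c (z(J, c) = -7 + ((-33 - c) + J)*(-40 - 75) = -7 + (-33 + J - c)*(-115) = -7 + (3795 - 115*J + 115*c) = 3788 - 115*J + 115*c)
(-22780 - 8469) + z(s(12, 10), 20 - 1*16) = (-22780 - 8469) + (3788 - 115*12 + 115*(20 - 1*16)) = -31249 + (3788 - 1380 + 115*(20 - 16)) = -31249 + (3788 - 1380 + 115*4) = -31249 + (3788 - 1380 + 460) = -31249 + 2868 = -28381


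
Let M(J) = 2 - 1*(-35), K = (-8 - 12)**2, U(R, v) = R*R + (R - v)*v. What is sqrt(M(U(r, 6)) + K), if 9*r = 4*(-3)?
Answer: sqrt(437) ≈ 20.905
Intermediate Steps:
r = -4/3 (r = (4*(-3))/9 = (1/9)*(-12) = -4/3 ≈ -1.3333)
U(R, v) = R**2 + v*(R - v)
K = 400 (K = (-20)**2 = 400)
M(J) = 37 (M(J) = 2 + 35 = 37)
sqrt(M(U(r, 6)) + K) = sqrt(37 + 400) = sqrt(437)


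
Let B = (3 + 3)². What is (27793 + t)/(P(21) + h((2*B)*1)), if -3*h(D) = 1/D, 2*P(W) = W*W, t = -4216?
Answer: 5092632/47627 ≈ 106.93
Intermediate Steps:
B = 36 (B = 6² = 36)
P(W) = W²/2 (P(W) = (W*W)/2 = W²/2)
h(D) = -1/(3*D)
(27793 + t)/(P(21) + h((2*B)*1)) = (27793 - 4216)/((½)*21² - 1/(3*((2*36)*1))) = 23577/((½)*441 - 1/(3*(72*1))) = 23577/(441/2 - ⅓/72) = 23577/(441/2 - ⅓*1/72) = 23577/(441/2 - 1/216) = 23577/(47627/216) = 23577*(216/47627) = 5092632/47627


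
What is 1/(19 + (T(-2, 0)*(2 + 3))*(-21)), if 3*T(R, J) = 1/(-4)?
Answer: 4/111 ≈ 0.036036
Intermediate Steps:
T(R, J) = -1/12 (T(R, J) = (⅓)/(-4) = (⅓)*(-¼) = -1/12)
1/(19 + (T(-2, 0)*(2 + 3))*(-21)) = 1/(19 - (2 + 3)/12*(-21)) = 1/(19 - 1/12*5*(-21)) = 1/(19 - 5/12*(-21)) = 1/(19 + 35/4) = 1/(111/4) = 4/111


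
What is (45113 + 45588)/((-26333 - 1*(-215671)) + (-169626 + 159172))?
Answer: 90701/178884 ≈ 0.50704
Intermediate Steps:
(45113 + 45588)/((-26333 - 1*(-215671)) + (-169626 + 159172)) = 90701/((-26333 + 215671) - 10454) = 90701/(189338 - 10454) = 90701/178884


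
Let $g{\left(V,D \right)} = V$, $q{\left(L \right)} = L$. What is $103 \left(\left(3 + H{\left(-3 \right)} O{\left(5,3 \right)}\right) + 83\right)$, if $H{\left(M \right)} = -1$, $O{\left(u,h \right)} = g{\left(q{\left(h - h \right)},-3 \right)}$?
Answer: $8858$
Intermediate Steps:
$O{\left(u,h \right)} = 0$ ($O{\left(u,h \right)} = h - h = 0$)
$103 \left(\left(3 + H{\left(-3 \right)} O{\left(5,3 \right)}\right) + 83\right) = 103 \left(\left(3 - 0\right) + 83\right) = 103 \left(\left(3 + 0\right) + 83\right) = 103 \left(3 + 83\right) = 103 \cdot 86 = 8858$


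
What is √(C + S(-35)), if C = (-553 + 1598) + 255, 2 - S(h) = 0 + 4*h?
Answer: √1442 ≈ 37.974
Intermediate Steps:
S(h) = 2 - 4*h (S(h) = 2 - (0 + 4*h) = 2 - 4*h)
C = 1300 (C = 1045 + 255 = 1300)
√(C + S(-35)) = √(1300 + (2 - 4*(-35))) = √(1300 + (2 + 140)) = √(1300 + 142) = √1442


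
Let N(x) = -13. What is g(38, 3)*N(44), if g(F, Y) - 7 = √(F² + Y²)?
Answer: -91 - 13*√1453 ≈ -586.54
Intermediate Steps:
g(F, Y) = 7 + √(F² + Y²)
g(38, 3)*N(44) = (7 + √(38² + 3²))*(-13) = (7 + √(1444 + 9))*(-13) = (7 + √1453)*(-13) = -91 - 13*√1453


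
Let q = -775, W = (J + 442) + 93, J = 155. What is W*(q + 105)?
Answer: -462300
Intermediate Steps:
W = 690 (W = (155 + 442) + 93 = 597 + 93 = 690)
W*(q + 105) = 690*(-775 + 105) = 690*(-670) = -462300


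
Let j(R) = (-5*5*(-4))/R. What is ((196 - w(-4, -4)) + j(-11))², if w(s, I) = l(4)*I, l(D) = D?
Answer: 4981824/121 ≈ 41172.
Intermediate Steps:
w(s, I) = 4*I
j(R) = 100/R (j(R) = (-25*(-4))/R = 100/R)
((196 - w(-4, -4)) + j(-11))² = ((196 - 4*(-4)) + 100/(-11))² = ((196 - 1*(-16)) + 100*(-1/11))² = ((196 + 16) - 100/11)² = (212 - 100/11)² = (2232/11)² = 4981824/121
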